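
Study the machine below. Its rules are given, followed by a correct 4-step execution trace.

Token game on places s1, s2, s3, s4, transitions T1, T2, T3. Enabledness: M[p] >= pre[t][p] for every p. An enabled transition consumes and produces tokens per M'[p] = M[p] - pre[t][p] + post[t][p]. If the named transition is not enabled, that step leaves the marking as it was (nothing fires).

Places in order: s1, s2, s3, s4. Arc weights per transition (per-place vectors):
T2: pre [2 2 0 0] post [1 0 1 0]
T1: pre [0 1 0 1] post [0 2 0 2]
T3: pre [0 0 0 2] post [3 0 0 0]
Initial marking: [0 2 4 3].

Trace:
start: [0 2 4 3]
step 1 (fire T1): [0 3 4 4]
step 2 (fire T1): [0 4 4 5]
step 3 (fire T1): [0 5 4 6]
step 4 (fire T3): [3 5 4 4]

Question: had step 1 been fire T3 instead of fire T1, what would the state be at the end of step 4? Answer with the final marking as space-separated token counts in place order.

6 4 4 1

(re-executing from step 1 with the substitution; state before step 1: [0 2 4 3])
step 1 (fire T3): [3 2 4 1]
step 2 (fire T1): [3 3 4 2]
step 3 (fire T1): [3 4 4 3]
step 4 (fire T3): [6 4 4 1]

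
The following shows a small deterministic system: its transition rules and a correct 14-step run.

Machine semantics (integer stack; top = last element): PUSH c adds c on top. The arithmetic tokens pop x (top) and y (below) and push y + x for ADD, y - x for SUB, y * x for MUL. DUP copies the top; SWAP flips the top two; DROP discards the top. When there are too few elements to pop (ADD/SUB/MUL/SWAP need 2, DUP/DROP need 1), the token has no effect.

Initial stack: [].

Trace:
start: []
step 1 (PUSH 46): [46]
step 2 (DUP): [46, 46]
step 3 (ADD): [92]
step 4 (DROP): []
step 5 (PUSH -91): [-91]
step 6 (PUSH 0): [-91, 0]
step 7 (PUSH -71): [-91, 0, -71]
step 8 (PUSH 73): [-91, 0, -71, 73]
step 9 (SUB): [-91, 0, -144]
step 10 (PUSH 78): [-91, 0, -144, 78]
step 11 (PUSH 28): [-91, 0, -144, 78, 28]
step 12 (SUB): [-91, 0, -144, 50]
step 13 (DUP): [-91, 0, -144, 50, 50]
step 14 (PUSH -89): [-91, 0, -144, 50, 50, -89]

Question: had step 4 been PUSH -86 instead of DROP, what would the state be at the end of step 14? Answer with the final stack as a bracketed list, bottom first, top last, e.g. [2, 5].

[92, -86, -91, 0, -144, 50, 50, -89]

(re-executing from step 4 with the substitution; state before step 4: [92])
step 4 (PUSH -86): [92, -86]
step 5 (PUSH -91): [92, -86, -91]
step 6 (PUSH 0): [92, -86, -91, 0]
step 7 (PUSH -71): [92, -86, -91, 0, -71]
step 8 (PUSH 73): [92, -86, -91, 0, -71, 73]
step 9 (SUB): [92, -86, -91, 0, -144]
step 10 (PUSH 78): [92, -86, -91, 0, -144, 78]
step 11 (PUSH 28): [92, -86, -91, 0, -144, 78, 28]
step 12 (SUB): [92, -86, -91, 0, -144, 50]
step 13 (DUP): [92, -86, -91, 0, -144, 50, 50]
step 14 (PUSH -89): [92, -86, -91, 0, -144, 50, 50, -89]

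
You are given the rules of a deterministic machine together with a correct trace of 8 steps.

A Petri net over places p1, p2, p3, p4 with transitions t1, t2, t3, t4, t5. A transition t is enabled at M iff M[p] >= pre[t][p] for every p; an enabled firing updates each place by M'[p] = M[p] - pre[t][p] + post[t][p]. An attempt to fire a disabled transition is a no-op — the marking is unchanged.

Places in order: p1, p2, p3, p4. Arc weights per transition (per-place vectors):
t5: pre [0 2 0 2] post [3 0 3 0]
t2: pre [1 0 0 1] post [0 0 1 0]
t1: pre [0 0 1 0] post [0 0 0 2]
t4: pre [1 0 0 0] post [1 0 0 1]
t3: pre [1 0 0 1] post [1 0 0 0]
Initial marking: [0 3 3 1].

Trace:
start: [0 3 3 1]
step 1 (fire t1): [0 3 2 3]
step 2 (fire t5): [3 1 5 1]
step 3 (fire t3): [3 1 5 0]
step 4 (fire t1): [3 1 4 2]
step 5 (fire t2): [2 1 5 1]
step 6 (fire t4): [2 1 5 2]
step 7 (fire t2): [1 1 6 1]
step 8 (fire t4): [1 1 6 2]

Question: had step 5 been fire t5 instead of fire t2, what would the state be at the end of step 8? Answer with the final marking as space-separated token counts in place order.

(re-executing from step 5 with the substitution; state before step 5: [3 1 4 2])
step 5 (fire t5): [3 1 4 2]
step 6 (fire t4): [3 1 4 3]
step 7 (fire t2): [2 1 5 2]
step 8 (fire t4): [2 1 5 3]

2 1 5 3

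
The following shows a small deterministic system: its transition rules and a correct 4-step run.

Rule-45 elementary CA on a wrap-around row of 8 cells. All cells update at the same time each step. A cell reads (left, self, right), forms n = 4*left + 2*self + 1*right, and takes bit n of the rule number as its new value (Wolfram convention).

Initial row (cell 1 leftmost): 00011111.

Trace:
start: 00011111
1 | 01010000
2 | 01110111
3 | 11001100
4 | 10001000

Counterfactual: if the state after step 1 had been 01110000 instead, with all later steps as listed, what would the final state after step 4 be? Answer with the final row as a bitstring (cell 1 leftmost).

state after step 1 := 01110000
2 | 01000111
3 | 11010100
4 | 10111100

10111100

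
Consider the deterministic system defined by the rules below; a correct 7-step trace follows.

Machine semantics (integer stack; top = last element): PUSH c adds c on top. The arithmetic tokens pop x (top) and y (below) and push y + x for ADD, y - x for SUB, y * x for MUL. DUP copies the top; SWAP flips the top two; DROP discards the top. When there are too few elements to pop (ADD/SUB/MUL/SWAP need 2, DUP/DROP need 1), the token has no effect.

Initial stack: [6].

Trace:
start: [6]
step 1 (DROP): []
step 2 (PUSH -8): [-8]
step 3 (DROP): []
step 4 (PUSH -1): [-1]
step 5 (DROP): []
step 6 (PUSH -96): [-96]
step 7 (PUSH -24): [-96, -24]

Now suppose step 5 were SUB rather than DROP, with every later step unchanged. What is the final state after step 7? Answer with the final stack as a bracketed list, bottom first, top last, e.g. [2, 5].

(re-executing from step 5 with the substitution; state before step 5: [-1])
step 5 (SUB): [-1]
step 6 (PUSH -96): [-1, -96]
step 7 (PUSH -24): [-1, -96, -24]

[-1, -96, -24]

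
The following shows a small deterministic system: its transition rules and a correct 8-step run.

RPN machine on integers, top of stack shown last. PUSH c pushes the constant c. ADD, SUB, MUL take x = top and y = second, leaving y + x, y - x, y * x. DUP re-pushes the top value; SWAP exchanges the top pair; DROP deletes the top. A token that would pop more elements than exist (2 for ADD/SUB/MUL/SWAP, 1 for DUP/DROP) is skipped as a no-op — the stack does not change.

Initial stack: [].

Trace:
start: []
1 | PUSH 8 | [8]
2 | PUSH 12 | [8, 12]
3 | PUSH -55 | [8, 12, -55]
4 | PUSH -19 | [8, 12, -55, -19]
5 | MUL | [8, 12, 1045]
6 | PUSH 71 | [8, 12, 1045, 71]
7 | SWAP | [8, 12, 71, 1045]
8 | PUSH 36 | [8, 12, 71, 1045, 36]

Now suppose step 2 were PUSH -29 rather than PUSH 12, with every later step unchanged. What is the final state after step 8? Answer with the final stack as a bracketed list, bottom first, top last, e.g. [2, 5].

(re-executing from step 2 with the substitution; state before step 2: [8])
2 | PUSH -29 | [8, -29]
3 | PUSH -55 | [8, -29, -55]
4 | PUSH -19 | [8, -29, -55, -19]
5 | MUL | [8, -29, 1045]
6 | PUSH 71 | [8, -29, 1045, 71]
7 | SWAP | [8, -29, 71, 1045]
8 | PUSH 36 | [8, -29, 71, 1045, 36]

[8, -29, 71, 1045, 36]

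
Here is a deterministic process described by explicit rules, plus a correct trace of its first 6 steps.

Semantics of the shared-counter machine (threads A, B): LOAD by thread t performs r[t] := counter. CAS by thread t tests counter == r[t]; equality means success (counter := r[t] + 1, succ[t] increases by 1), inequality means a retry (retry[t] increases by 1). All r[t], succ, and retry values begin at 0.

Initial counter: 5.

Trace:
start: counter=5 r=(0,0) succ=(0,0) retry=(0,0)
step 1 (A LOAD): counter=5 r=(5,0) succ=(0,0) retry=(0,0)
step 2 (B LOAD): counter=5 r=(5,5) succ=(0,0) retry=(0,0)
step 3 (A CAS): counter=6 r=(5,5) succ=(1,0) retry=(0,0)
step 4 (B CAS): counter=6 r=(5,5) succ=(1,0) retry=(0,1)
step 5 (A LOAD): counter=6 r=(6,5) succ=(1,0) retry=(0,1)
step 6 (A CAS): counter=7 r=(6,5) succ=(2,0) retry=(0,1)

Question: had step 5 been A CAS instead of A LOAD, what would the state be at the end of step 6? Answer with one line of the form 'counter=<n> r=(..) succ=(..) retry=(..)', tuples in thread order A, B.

(re-executing from step 5 with the substitution; state before step 5: counter=6 r=(5,5) succ=(1,0) retry=(0,1))
step 5 (A CAS): counter=6 r=(5,5) succ=(1,0) retry=(1,1)
step 6 (A CAS): counter=6 r=(5,5) succ=(1,0) retry=(2,1)

counter=6 r=(5,5) succ=(1,0) retry=(2,1)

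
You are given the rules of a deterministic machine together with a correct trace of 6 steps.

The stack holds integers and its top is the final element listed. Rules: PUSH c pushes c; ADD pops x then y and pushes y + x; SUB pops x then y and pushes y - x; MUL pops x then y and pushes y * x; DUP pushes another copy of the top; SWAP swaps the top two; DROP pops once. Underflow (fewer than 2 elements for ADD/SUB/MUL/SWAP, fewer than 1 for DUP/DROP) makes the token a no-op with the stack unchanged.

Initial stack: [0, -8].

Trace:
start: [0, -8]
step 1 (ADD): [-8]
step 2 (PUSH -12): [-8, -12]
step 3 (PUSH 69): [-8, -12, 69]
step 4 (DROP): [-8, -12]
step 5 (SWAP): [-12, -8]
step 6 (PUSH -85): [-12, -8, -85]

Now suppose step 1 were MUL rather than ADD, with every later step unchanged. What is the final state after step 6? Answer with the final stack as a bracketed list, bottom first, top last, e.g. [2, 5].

(re-executing from step 1 with the substitution; state before step 1: [0, -8])
step 1 (MUL): [0]
step 2 (PUSH -12): [0, -12]
step 3 (PUSH 69): [0, -12, 69]
step 4 (DROP): [0, -12]
step 5 (SWAP): [-12, 0]
step 6 (PUSH -85): [-12, 0, -85]

[-12, 0, -85]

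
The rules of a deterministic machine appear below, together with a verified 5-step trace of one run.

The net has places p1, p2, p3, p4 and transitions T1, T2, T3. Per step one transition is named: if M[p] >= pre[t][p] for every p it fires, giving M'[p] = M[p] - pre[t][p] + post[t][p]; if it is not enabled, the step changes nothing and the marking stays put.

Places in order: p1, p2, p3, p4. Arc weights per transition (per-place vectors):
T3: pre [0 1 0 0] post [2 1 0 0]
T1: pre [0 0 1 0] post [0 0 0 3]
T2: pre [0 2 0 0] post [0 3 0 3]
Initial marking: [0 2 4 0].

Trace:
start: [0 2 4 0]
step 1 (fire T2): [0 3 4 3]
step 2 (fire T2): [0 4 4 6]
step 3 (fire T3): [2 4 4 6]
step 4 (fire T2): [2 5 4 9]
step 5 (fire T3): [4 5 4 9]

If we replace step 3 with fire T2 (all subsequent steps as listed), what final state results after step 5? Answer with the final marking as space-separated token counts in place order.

(re-executing from step 3 with the substitution; state before step 3: [0 4 4 6])
step 3 (fire T2): [0 5 4 9]
step 4 (fire T2): [0 6 4 12]
step 5 (fire T3): [2 6 4 12]

2 6 4 12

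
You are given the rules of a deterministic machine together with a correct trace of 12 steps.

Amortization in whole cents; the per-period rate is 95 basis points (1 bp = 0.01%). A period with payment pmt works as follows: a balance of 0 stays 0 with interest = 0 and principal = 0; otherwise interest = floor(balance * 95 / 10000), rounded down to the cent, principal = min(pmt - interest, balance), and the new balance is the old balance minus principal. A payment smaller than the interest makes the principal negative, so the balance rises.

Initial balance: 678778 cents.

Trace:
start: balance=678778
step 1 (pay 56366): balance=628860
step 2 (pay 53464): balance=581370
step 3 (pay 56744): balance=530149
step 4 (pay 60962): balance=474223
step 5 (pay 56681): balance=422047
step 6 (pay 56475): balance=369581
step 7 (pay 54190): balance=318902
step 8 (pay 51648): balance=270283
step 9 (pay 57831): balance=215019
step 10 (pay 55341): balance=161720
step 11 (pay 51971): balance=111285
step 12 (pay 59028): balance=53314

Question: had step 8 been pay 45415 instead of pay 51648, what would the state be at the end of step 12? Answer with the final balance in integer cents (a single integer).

(re-executing from step 8 with the substitution; state before step 8: balance=318902)
step 8 (pay 45415): balance=276516
step 9 (pay 57831): balance=221311
step 10 (pay 55341): balance=168072
step 11 (pay 51971): balance=117697
step 12 (pay 59028): balance=59787

59787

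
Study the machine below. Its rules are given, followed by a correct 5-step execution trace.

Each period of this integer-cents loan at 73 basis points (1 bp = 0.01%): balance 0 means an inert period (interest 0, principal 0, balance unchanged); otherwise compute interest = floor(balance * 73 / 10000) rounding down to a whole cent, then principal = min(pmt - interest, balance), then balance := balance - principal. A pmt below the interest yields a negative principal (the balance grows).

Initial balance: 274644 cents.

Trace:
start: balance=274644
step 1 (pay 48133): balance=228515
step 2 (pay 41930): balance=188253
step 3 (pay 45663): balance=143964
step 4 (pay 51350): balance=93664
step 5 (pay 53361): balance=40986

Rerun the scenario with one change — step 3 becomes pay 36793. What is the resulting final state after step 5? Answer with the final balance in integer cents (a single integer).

49986

(re-executing from step 3 with the substitution; state before step 3: balance=188253)
step 3 (pay 36793): balance=152834
step 4 (pay 51350): balance=102599
step 5 (pay 53361): balance=49986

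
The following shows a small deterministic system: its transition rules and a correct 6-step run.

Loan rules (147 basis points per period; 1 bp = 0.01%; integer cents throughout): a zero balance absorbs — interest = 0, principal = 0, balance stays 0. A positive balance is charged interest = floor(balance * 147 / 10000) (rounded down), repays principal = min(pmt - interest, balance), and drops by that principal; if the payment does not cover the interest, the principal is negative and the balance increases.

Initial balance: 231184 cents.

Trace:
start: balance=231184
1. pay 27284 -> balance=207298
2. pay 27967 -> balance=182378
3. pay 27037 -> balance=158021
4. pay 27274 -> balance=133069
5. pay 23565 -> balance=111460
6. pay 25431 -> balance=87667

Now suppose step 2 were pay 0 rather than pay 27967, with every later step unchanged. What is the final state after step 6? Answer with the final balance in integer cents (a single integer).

117316

(re-executing from step 2 with the substitution; state before step 2: balance=207298)
2. pay 0 -> balance=210345
3. pay 27037 -> balance=186400
4. pay 27274 -> balance=161866
5. pay 23565 -> balance=140680
6. pay 25431 -> balance=117316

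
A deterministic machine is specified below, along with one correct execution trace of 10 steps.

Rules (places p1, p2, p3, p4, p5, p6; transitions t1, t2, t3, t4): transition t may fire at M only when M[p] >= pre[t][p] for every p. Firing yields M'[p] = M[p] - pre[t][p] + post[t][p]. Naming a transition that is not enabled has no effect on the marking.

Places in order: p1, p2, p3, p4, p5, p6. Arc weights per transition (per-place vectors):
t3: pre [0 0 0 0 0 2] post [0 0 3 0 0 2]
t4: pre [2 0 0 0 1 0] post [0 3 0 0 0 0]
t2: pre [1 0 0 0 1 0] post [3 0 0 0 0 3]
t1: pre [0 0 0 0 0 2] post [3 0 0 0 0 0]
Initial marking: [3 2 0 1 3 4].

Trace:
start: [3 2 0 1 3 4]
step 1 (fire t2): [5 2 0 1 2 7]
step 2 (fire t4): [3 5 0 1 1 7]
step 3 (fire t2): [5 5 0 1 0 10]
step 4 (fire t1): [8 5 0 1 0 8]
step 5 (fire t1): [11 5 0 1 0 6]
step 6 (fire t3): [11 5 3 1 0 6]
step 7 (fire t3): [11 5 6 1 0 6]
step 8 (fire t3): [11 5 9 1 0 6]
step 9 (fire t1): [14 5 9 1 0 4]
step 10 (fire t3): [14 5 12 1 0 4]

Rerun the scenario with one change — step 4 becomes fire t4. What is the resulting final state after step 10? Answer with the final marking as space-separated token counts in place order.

(re-executing from step 4 with the substitution; state before step 4: [5 5 0 1 0 10])
step 4 (fire t4): [5 5 0 1 0 10]
step 5 (fire t1): [8 5 0 1 0 8]
step 6 (fire t3): [8 5 3 1 0 8]
step 7 (fire t3): [8 5 6 1 0 8]
step 8 (fire t3): [8 5 9 1 0 8]
step 9 (fire t1): [11 5 9 1 0 6]
step 10 (fire t3): [11 5 12 1 0 6]

11 5 12 1 0 6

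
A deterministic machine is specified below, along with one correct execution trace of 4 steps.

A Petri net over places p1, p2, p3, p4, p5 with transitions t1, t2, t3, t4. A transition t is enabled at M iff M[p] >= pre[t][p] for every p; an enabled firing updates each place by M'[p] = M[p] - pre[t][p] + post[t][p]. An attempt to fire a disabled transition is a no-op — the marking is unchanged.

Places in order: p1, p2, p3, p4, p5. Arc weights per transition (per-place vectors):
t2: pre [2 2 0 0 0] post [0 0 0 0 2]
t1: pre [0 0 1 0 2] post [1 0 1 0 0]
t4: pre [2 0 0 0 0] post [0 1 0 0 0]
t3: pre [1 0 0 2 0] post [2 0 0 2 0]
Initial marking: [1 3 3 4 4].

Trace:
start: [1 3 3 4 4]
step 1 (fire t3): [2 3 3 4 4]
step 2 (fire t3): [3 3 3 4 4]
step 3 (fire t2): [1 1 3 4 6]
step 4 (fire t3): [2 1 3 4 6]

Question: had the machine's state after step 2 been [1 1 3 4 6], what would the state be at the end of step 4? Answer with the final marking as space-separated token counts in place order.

2 1 3 4 6

state after step 2 := [1 1 3 4 6]
step 3 (fire t2): [1 1 3 4 6]
step 4 (fire t3): [2 1 3 4 6]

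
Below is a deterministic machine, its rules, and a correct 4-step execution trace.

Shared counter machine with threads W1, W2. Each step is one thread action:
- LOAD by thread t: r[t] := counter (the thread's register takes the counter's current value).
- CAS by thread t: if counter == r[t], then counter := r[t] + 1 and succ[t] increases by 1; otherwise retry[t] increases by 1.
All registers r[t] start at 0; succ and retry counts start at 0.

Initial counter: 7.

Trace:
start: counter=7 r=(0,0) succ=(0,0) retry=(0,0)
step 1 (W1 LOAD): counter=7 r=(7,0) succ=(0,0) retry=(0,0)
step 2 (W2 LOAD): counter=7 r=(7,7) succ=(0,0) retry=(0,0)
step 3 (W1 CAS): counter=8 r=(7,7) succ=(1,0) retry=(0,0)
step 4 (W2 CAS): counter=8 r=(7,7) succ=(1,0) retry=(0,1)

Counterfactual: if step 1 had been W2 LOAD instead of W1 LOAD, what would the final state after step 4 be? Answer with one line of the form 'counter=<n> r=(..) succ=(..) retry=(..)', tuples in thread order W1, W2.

(re-executing from step 1 with the substitution; state before step 1: counter=7 r=(0,0) succ=(0,0) retry=(0,0))
step 1 (W2 LOAD): counter=7 r=(0,7) succ=(0,0) retry=(0,0)
step 2 (W2 LOAD): counter=7 r=(0,7) succ=(0,0) retry=(0,0)
step 3 (W1 CAS): counter=7 r=(0,7) succ=(0,0) retry=(1,0)
step 4 (W2 CAS): counter=8 r=(0,7) succ=(0,1) retry=(1,0)

counter=8 r=(0,7) succ=(0,1) retry=(1,0)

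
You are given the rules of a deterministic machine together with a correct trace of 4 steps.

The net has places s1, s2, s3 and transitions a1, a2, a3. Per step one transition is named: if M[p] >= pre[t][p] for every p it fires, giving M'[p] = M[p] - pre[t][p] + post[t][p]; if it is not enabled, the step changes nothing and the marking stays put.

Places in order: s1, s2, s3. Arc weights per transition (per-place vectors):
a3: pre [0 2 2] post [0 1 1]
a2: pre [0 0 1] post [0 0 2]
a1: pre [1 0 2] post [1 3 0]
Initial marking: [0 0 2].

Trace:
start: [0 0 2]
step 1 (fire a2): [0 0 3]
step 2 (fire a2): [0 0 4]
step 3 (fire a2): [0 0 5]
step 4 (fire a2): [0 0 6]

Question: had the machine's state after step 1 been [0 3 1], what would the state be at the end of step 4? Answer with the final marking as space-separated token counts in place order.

state after step 1 := [0 3 1]
step 2 (fire a2): [0 3 2]
step 3 (fire a2): [0 3 3]
step 4 (fire a2): [0 3 4]

0 3 4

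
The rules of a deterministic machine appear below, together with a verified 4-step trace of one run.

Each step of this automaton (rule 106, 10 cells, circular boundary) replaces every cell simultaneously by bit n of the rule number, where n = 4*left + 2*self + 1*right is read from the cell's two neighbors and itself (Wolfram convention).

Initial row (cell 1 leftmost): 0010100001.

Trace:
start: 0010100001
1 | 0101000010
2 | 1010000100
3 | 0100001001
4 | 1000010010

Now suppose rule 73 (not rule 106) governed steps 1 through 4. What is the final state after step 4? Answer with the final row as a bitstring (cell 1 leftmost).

0110001100

(re-executing steps 1..4 under rule 73; state before step 1: 0010100001)
1 | 0000001100
2 | 1111101101
3 | 0000101101
4 | 0110001100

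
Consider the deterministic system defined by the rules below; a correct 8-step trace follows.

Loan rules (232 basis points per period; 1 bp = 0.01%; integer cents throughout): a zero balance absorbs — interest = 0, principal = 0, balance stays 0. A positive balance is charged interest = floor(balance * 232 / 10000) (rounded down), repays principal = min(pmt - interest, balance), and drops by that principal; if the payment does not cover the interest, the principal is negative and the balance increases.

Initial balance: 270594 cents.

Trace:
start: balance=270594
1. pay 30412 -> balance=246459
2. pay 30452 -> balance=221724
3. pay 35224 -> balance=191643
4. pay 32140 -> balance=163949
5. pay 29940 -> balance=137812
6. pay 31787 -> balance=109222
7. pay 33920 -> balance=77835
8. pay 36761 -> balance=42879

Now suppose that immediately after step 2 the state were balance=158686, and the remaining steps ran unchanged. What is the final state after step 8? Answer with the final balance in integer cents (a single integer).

state after step 2 := balance=158686
3. pay 35224 -> balance=127143
4. pay 32140 -> balance=97952
5. pay 29940 -> balance=70284
6. pay 31787 -> balance=40127
7. pay 33920 -> balance=7137
8. pay 36761 -> balance=0

0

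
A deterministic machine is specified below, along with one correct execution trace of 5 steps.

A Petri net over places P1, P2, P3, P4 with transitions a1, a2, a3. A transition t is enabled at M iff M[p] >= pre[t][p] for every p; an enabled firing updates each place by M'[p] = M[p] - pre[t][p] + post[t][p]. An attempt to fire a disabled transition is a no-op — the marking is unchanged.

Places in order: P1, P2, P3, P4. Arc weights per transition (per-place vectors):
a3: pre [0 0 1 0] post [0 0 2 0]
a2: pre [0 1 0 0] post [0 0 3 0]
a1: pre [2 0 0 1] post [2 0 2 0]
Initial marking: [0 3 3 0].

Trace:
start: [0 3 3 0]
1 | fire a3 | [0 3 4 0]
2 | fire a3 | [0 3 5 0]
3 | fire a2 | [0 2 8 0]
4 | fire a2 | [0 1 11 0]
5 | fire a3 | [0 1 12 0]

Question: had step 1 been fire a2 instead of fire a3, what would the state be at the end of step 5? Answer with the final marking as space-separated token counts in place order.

(re-executing from step 1 with the substitution; state before step 1: [0 3 3 0])
1 | fire a2 | [0 2 6 0]
2 | fire a3 | [0 2 7 0]
3 | fire a2 | [0 1 10 0]
4 | fire a2 | [0 0 13 0]
5 | fire a3 | [0 0 14 0]

0 0 14 0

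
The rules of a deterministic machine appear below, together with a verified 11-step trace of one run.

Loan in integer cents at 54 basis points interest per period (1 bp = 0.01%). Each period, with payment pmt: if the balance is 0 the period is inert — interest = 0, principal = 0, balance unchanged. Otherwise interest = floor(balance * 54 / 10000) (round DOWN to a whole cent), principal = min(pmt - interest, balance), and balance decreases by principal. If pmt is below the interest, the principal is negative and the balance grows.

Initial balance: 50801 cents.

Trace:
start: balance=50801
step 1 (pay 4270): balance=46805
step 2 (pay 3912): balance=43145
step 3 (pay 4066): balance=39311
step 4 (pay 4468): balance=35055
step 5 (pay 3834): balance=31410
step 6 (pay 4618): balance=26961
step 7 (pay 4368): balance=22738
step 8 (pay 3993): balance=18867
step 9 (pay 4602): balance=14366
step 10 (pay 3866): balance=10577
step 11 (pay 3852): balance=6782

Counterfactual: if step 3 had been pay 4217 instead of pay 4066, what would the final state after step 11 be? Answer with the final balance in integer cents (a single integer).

(re-executing from step 3 with the substitution; state before step 3: balance=43145)
step 3 (pay 4217): balance=39160
step 4 (pay 4468): balance=34903
step 5 (pay 3834): balance=31257
step 6 (pay 4618): balance=26807
step 7 (pay 4368): balance=22583
step 8 (pay 3993): balance=18711
step 9 (pay 4602): balance=14210
step 10 (pay 3866): balance=10420
step 11 (pay 3852): balance=6624

6624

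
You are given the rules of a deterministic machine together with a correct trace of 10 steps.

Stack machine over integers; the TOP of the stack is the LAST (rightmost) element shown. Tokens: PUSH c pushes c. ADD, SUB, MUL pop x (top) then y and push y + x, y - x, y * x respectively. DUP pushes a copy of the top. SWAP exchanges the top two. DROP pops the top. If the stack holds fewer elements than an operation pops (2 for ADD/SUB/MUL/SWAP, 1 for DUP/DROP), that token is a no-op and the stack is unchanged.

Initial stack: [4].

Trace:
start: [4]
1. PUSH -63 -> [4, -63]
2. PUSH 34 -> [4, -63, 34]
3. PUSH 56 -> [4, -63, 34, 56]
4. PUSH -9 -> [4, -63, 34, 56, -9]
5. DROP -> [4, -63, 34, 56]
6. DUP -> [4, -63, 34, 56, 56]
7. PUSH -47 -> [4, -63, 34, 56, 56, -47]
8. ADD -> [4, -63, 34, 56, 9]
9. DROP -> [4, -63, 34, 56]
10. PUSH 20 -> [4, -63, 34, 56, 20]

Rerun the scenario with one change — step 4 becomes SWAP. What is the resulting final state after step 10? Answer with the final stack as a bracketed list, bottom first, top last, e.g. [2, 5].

(re-executing from step 4 with the substitution; state before step 4: [4, -63, 34, 56])
4. SWAP -> [4, -63, 56, 34]
5. DROP -> [4, -63, 56]
6. DUP -> [4, -63, 56, 56]
7. PUSH -47 -> [4, -63, 56, 56, -47]
8. ADD -> [4, -63, 56, 9]
9. DROP -> [4, -63, 56]
10. PUSH 20 -> [4, -63, 56, 20]

[4, -63, 56, 20]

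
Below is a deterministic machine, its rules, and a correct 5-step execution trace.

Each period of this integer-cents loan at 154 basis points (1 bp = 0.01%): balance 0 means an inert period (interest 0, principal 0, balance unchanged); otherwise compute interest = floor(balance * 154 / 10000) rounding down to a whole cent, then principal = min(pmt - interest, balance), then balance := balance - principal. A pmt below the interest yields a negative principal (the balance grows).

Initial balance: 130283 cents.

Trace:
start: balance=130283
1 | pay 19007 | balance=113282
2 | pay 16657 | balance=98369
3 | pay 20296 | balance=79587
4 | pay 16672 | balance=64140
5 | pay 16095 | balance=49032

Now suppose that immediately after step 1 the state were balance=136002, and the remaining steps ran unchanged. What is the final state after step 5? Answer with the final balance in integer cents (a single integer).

state after step 1 := balance=136002
2 | pay 16657 | balance=121439
3 | pay 20296 | balance=103013
4 | pay 16672 | balance=87927
5 | pay 16095 | balance=73186

73186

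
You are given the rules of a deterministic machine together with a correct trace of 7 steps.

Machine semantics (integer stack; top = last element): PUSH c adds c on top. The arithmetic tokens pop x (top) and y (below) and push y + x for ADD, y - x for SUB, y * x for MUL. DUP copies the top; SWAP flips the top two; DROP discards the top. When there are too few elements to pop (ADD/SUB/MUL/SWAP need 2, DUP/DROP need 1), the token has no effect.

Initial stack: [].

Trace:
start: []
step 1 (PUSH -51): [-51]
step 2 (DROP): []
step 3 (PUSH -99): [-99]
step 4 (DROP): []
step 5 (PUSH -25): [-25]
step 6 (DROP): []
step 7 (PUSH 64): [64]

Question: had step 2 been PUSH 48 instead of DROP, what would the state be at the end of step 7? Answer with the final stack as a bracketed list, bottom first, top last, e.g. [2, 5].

(re-executing from step 2 with the substitution; state before step 2: [-51])
step 2 (PUSH 48): [-51, 48]
step 3 (PUSH -99): [-51, 48, -99]
step 4 (DROP): [-51, 48]
step 5 (PUSH -25): [-51, 48, -25]
step 6 (DROP): [-51, 48]
step 7 (PUSH 64): [-51, 48, 64]

[-51, 48, 64]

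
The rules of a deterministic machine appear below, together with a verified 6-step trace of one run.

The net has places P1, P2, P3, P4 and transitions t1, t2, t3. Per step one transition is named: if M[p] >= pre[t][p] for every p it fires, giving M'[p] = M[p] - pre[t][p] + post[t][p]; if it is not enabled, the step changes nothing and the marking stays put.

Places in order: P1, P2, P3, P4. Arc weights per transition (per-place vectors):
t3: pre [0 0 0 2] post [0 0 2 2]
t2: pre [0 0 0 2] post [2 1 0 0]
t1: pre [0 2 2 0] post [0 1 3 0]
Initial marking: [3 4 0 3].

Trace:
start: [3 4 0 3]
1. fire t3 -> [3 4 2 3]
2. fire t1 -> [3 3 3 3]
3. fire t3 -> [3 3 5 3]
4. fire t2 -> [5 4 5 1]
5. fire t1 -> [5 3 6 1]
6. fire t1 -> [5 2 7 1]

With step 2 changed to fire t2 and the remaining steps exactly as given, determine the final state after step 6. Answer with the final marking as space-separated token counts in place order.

5 3 4 1

(re-executing from step 2 with the substitution; state before step 2: [3 4 2 3])
2. fire t2 -> [5 5 2 1]
3. fire t3 -> [5 5 2 1]
4. fire t2 -> [5 5 2 1]
5. fire t1 -> [5 4 3 1]
6. fire t1 -> [5 3 4 1]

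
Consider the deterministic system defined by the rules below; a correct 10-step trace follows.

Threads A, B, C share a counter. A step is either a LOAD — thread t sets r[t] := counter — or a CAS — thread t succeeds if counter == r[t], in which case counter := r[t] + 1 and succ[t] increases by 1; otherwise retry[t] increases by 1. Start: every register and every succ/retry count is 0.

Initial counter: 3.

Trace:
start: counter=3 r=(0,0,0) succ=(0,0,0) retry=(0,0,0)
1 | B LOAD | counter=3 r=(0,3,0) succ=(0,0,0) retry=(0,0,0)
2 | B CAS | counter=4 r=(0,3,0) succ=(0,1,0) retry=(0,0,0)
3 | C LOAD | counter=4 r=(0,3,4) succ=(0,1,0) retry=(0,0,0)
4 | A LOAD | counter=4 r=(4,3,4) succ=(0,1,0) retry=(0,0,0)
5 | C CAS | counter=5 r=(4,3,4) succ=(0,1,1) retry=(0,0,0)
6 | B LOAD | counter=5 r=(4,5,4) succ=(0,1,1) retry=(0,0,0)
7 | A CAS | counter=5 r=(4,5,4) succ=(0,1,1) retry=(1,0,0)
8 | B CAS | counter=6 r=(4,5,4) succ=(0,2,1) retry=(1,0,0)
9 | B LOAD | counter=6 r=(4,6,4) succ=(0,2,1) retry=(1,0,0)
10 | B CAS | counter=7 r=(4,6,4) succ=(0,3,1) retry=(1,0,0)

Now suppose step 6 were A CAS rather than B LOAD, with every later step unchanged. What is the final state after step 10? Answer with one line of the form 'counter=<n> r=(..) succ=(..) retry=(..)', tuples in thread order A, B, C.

(re-executing from step 6 with the substitution; state before step 6: counter=5 r=(4,3,4) succ=(0,1,1) retry=(0,0,0))
6 | A CAS | counter=5 r=(4,3,4) succ=(0,1,1) retry=(1,0,0)
7 | A CAS | counter=5 r=(4,3,4) succ=(0,1,1) retry=(2,0,0)
8 | B CAS | counter=5 r=(4,3,4) succ=(0,1,1) retry=(2,1,0)
9 | B LOAD | counter=5 r=(4,5,4) succ=(0,1,1) retry=(2,1,0)
10 | B CAS | counter=6 r=(4,5,4) succ=(0,2,1) retry=(2,1,0)

counter=6 r=(4,5,4) succ=(0,2,1) retry=(2,1,0)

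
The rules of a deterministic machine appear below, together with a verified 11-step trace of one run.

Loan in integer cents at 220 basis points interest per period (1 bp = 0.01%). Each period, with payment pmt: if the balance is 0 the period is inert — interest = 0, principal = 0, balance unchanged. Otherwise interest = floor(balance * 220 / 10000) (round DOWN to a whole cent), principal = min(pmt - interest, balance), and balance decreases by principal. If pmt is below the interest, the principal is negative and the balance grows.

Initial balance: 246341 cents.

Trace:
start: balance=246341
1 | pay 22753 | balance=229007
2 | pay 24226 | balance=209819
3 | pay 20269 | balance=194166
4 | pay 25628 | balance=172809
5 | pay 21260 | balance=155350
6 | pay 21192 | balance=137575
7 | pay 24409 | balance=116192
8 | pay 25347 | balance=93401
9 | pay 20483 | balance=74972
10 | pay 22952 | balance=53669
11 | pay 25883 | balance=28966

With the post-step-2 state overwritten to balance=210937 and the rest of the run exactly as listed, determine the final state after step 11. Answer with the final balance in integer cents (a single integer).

state after step 2 := balance=210937
3 | pay 20269 | balance=195308
4 | pay 25628 | balance=173976
5 | pay 21260 | balance=156543
6 | pay 21192 | balance=138794
7 | pay 24409 | balance=117438
8 | pay 25347 | balance=94674
9 | pay 20483 | balance=76273
10 | pay 22952 | balance=54999
11 | pay 25883 | balance=30325

30325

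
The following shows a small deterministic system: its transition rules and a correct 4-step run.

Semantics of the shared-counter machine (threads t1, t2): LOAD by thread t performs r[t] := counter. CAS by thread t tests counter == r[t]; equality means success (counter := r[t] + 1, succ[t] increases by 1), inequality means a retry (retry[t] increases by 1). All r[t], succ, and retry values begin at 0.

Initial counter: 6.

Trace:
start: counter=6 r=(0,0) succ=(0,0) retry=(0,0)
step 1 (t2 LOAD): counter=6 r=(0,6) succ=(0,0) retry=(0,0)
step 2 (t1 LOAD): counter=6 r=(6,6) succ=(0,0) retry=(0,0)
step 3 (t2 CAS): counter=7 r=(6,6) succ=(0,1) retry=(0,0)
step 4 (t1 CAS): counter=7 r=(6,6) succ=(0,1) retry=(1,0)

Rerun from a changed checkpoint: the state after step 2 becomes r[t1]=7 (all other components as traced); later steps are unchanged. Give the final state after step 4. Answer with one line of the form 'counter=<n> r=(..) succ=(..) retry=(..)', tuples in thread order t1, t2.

state after step 2 := counter=6 r=(7,6) succ=(0,0) retry=(0,0)
step 3 (t2 CAS): counter=7 r=(7,6) succ=(0,1) retry=(0,0)
step 4 (t1 CAS): counter=8 r=(7,6) succ=(1,1) retry=(0,0)

counter=8 r=(7,6) succ=(1,1) retry=(0,0)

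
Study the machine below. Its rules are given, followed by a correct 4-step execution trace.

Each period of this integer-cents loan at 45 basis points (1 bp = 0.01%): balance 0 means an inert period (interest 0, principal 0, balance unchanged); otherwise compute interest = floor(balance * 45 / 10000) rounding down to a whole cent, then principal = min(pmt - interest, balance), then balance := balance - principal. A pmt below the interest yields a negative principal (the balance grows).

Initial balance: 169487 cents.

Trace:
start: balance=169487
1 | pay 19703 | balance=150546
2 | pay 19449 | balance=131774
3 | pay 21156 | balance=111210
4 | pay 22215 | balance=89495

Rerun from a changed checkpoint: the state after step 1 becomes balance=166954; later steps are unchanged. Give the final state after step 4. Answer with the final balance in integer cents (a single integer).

state after step 1 := balance=166954
2 | pay 19449 | balance=148256
3 | pay 21156 | balance=127767
4 | pay 22215 | balance=106126

106126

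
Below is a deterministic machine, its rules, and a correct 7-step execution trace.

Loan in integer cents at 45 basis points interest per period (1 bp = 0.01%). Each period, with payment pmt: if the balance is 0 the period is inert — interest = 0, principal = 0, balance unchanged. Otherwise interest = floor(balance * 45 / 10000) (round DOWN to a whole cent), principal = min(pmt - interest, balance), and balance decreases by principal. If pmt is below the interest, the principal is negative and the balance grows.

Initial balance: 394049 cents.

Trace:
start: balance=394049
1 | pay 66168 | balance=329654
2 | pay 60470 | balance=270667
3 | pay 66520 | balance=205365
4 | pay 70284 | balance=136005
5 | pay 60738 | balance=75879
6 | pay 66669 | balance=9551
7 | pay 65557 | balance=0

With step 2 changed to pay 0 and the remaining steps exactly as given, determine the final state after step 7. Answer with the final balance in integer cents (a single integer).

(re-executing from step 2 with the substitution; state before step 2: balance=329654)
2 | pay 0 | balance=331137
3 | pay 66520 | balance=266107
4 | pay 70284 | balance=197020
5 | pay 60738 | balance=137168
6 | pay 66669 | balance=71116
7 | pay 65557 | balance=5879

5879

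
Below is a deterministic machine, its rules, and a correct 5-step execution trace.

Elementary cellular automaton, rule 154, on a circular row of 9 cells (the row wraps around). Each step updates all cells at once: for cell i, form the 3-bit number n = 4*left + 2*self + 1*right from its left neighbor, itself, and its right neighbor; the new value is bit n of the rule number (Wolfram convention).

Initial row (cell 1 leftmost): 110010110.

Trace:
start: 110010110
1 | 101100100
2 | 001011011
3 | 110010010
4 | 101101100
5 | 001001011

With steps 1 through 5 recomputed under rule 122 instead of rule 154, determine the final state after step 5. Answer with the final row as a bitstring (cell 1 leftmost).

110000011

(re-executing steps 1..5 under rule 122; state before step 1: 110010110)
1 | 111101111
2 | 000111000
3 | 001101100
4 | 011111110
5 | 110000011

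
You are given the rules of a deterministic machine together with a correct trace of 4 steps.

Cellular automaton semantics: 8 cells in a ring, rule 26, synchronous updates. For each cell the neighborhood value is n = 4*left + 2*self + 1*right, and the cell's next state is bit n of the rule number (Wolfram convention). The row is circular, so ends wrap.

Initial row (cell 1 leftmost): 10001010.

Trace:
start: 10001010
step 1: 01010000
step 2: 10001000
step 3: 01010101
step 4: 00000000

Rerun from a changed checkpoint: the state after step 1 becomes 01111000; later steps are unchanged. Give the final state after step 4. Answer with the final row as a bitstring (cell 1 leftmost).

state after step 1 := 01111000
step 2: 11000100
step 3: 10101011
step 4: 00000010

00000010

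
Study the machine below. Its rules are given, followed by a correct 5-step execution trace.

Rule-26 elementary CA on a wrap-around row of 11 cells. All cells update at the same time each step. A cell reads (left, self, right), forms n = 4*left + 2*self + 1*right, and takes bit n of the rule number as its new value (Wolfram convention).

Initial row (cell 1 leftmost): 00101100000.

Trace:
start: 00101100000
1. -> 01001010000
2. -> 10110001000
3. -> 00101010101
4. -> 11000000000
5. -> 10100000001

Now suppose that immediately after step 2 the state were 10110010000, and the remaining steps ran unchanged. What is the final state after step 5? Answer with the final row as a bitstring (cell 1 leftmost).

state after step 2 := 10110010000
3. -> 00101101001
4. -> 11001000110
5. -> 10110101100

10110101100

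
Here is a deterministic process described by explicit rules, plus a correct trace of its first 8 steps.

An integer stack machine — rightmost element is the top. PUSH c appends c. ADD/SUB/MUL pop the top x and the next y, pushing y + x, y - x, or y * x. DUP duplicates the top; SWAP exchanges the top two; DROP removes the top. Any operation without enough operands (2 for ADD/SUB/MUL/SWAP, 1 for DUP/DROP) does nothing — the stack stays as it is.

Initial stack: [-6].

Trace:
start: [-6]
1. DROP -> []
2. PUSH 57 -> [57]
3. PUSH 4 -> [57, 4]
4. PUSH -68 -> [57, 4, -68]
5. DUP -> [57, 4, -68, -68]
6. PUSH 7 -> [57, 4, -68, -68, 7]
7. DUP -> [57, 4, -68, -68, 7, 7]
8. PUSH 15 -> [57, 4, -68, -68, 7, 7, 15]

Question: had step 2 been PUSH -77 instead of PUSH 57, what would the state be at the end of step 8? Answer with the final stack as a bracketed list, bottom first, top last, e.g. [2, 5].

[-77, 4, -68, -68, 7, 7, 15]

(re-executing from step 2 with the substitution; state before step 2: [])
2. PUSH -77 -> [-77]
3. PUSH 4 -> [-77, 4]
4. PUSH -68 -> [-77, 4, -68]
5. DUP -> [-77, 4, -68, -68]
6. PUSH 7 -> [-77, 4, -68, -68, 7]
7. DUP -> [-77, 4, -68, -68, 7, 7]
8. PUSH 15 -> [-77, 4, -68, -68, 7, 7, 15]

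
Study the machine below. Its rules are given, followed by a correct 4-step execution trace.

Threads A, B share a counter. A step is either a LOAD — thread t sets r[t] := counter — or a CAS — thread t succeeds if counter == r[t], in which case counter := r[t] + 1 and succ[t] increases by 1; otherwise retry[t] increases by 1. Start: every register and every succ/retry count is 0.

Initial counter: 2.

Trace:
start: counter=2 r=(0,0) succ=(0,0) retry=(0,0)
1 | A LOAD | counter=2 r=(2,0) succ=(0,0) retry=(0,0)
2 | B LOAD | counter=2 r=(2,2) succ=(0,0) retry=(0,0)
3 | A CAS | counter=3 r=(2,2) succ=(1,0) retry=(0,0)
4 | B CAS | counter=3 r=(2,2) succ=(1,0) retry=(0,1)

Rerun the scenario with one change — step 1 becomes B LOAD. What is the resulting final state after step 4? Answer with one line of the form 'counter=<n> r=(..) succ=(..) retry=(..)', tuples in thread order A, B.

counter=3 r=(0,2) succ=(0,1) retry=(1,0)

(re-executing from step 1 with the substitution; state before step 1: counter=2 r=(0,0) succ=(0,0) retry=(0,0))
1 | B LOAD | counter=2 r=(0,2) succ=(0,0) retry=(0,0)
2 | B LOAD | counter=2 r=(0,2) succ=(0,0) retry=(0,0)
3 | A CAS | counter=2 r=(0,2) succ=(0,0) retry=(1,0)
4 | B CAS | counter=3 r=(0,2) succ=(0,1) retry=(1,0)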